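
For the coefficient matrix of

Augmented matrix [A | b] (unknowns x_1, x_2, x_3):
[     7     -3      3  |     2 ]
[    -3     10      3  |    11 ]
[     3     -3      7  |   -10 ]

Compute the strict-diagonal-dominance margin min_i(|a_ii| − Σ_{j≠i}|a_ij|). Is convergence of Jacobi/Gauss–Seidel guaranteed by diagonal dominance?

1

row 1: |7| − (3+3) = 1
row 2: |10| − (3+3) = 4
row 3: |7| − (3+3) = 1
minimum over rows = 1 → strictly diagonally dominant (convergence guaranteed)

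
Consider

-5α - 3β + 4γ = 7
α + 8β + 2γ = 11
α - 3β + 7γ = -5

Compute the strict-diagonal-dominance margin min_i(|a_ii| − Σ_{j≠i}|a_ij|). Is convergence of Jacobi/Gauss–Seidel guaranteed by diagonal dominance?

row 1: |-5| − (3+4) = -2
row 2: |8| − (1+2) = 5
row 3: |7| − (1+3) = 3
minimum over rows = -2 → not strictly diagonally dominant

-2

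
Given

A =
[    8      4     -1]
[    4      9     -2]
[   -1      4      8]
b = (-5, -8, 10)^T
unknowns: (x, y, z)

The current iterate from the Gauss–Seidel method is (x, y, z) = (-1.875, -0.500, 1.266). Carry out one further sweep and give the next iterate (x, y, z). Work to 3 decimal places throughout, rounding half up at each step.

(-0.217, -0.511, 1.478)

One sweep:
  x = (-5 - (4)·-0.500 - (-1)·1.266) / (8) = -0.217
  y = (-8 - (4)·-0.217 - (-2)·1.266) / (9) = -0.511
  z = (10 - (-1)·-0.217 - (4)·-0.511) / (8) = 1.478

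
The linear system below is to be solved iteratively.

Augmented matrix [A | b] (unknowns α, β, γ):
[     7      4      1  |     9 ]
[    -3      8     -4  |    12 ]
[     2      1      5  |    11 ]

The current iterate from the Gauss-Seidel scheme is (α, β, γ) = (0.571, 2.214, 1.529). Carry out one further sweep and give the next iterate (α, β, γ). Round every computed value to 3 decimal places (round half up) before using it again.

One sweep:
  α = (9 - (4)·2.214 - (1)·1.529) / (7) = -0.198
  β = (12 - (-3)·-0.198 - (-4)·1.529) / (8) = 2.190
  γ = (11 - (2)·-0.198 - (1)·2.190) / (5) = 1.841

(-0.198, 2.190, 1.841)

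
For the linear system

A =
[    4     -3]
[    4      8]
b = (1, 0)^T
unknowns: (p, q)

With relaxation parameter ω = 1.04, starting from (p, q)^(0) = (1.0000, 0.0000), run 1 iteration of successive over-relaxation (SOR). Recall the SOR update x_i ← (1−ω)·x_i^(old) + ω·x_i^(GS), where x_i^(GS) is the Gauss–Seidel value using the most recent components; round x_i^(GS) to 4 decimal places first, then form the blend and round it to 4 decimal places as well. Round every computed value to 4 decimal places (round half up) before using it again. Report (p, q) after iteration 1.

Iteration 1:
  p: GS value = (1 - (-3)·0.0000) / (4) = 0.2500;  p ← (1−ω)·1.0000 + ω·0.2500 = 0.2200
  q: GS value = (0 - (4)·0.2200) / (8) = -0.1100;  q ← (1−ω)·0.0000 + ω·-0.1100 = -0.1144

(0.2200, -0.1144)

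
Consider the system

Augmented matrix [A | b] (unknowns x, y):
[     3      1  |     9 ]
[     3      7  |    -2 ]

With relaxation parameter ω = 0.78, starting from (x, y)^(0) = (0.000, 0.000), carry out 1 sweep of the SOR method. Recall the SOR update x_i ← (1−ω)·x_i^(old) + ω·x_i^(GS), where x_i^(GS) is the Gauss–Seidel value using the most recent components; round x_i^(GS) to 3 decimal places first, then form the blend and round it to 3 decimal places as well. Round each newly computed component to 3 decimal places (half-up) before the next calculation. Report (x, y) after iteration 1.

Iteration 1:
  x: GS value = (9 - (1)·0.000) / (3) = 3.000;  x ← (1−ω)·0.000 + ω·3.000 = 2.340
  y: GS value = (-2 - (3)·2.340) / (7) = -1.289;  y ← (1−ω)·0.000 + ω·-1.289 = -1.005

(2.340, -1.005)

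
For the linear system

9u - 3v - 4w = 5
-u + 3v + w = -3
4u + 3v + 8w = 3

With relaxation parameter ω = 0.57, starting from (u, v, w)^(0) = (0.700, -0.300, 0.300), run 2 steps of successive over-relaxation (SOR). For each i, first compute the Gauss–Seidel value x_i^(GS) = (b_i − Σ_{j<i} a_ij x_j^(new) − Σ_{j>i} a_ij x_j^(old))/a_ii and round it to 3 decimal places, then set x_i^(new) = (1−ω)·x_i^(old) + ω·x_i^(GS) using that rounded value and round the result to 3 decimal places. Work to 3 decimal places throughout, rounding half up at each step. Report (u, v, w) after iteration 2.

(0.545, -0.796, 0.356)

Iteration 1:
  u: GS value = (5 - (-3)·-0.300 - (-4)·0.300) / (9) = 0.589;  u ← (1−ω)·0.700 + ω·0.589 = 0.637
  v: GS value = (-3 - (-1)·0.637 - (1)·0.300) / (3) = -0.888;  v ← (1−ω)·-0.300 + ω·-0.888 = -0.635
  w: GS value = (3 - (4)·0.637 - (3)·-0.635) / (8) = 0.295;  w ← (1−ω)·0.300 + ω·0.295 = 0.297
Iteration 2:
  u: GS value = (5 - (-3)·-0.635 - (-4)·0.297) / (9) = 0.476;  u ← (1−ω)·0.637 + ω·0.476 = 0.545
  v: GS value = (-3 - (-1)·0.545 - (1)·0.297) / (3) = -0.917;  v ← (1−ω)·-0.635 + ω·-0.917 = -0.796
  w: GS value = (3 - (4)·0.545 - (3)·-0.796) / (8) = 0.401;  w ← (1−ω)·0.297 + ω·0.401 = 0.356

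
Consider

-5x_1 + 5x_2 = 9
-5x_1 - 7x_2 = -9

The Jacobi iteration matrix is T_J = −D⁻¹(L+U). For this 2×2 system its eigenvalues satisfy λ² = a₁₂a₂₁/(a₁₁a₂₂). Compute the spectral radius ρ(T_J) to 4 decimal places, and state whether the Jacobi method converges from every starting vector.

a₁₂a₂₁/(a₁₁a₂₂) = (5)·(-5) / ((-5)·(-7)) = -0.714286
ρ = √|-0.714286| = √0.714286 = 0.8452
ρ < 1, so Jacobi converges

0.8452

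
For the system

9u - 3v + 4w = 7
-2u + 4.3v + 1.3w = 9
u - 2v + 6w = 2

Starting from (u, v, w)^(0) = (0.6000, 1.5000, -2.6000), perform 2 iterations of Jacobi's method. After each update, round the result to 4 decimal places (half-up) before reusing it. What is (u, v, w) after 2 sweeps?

(1.5046, 3.0031, 0.9805)

Iteration 1:
  u = (7 - (-3)·1.5000 - (4)·-2.6000) / (9) = 2.4333
  v = (9 - (-2)·0.6000 - (1.3)·-2.6000) / (4.3) = 3.1581
  w = (2 - (1)·0.6000 - (-2)·1.5000) / (6) = 0.7333
Iteration 2:
  u = (7 - (-3)·3.1581 - (4)·0.7333) / (9) = 1.5046
  v = (9 - (-2)·2.4333 - (1.3)·0.7333) / (4.3) = 3.0031
  w = (2 - (1)·2.4333 - (-2)·3.1581) / (6) = 0.9805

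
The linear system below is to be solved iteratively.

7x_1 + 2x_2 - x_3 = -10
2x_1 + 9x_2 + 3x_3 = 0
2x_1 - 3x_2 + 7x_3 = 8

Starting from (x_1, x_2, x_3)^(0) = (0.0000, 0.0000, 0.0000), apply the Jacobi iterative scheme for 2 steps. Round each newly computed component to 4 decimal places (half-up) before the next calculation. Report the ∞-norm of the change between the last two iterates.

Iteration 1:
  x_1 = (-10 - (2)·0.0000 - (-1)·0.0000) / (7) = -1.4286
  x_2 = (0 - (2)·0.0000 - (3)·0.0000) / (9) = 0.0000
  x_3 = (8 - (2)·0.0000 - (-3)·0.0000) / (7) = 1.1429
Iteration 2:
  x_1 = (-10 - (2)·0.0000 - (-1)·1.1429) / (7) = -1.2653
  x_2 = (0 - (2)·-1.4286 - (3)·1.1429) / (9) = -0.0635
  x_3 = (8 - (2)·-1.4286 - (-3)·0.0000) / (7) = 1.5510
Change: (0.1633, -0.0635, 0.4081) → max |·| = 0.4081

0.4081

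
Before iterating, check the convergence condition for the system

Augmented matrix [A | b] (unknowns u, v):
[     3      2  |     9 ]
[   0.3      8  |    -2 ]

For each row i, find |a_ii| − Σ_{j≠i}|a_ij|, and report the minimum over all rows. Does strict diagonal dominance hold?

1

row 1: |3| − (2) = 1
row 2: |8| − (0.3) = 7.7
minimum over rows = 1 → strictly diagonally dominant (convergence guaranteed)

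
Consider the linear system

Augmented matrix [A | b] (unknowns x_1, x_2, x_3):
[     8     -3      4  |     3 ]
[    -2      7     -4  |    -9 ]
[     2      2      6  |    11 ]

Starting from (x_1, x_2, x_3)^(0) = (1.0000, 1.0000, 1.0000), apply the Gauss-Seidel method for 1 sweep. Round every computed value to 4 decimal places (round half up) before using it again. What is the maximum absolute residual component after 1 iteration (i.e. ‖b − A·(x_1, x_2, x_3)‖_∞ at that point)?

8.7859

Iteration 1:
  x_1 = (3 - (-3)·1.0000 - (4)·1.0000) / (8) = 0.2500
  x_2 = (-9 - (-2)·0.2500 - (-4)·1.0000) / (7) = -0.6429
  x_3 = (11 - (2)·0.2500 - (2)·-0.6429) / (6) = 1.9643
Residual b − A·x = (-8.7859, 3.8575, 0.0000); ∞-norm = 8.7859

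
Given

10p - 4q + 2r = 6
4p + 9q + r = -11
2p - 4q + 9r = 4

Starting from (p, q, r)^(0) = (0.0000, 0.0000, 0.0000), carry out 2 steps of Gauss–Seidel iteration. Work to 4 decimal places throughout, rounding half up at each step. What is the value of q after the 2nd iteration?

Iteration 1:
  p = (6 - (-4)·0.0000 - (2)·0.0000) / (10) = 0.6000
  q = (-11 - (4)·0.6000 - (1)·0.0000) / (9) = -1.4889
  r = (4 - (2)·0.6000 - (-4)·-1.4889) / (9) = -0.3506
Iteration 2:
  p = (6 - (-4)·-1.4889 - (2)·-0.3506) / (10) = 0.0746
  q = (-11 - (4)·0.0746 - (1)·-0.3506) / (9) = -1.2164
  r = (4 - (2)·0.0746 - (-4)·-1.2164) / (9) = -0.1128

-1.2164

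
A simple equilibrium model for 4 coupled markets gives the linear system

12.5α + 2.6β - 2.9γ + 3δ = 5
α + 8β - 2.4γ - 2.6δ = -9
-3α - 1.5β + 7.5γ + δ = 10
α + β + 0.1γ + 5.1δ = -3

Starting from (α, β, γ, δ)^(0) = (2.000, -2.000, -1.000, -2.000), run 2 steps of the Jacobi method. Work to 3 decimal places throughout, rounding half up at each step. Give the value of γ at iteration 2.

Iteration 1:
  α = (5 - (2.6)·-2.000 - (-2.9)·-1.000 - (3)·-2.000) / (12.5) = 1.064
  β = (-9 - (1)·2.000 - (-2.4)·-1.000 - (-2.6)·-2.000) / (8) = -2.325
  γ = (10 - (-3)·2.000 - (-1.5)·-2.000 - (1)·-2.000) / (7.5) = 2.000
  δ = (-3 - (1)·2.000 - (1)·-2.000 - (0.1)·-1.000) / (5.1) = -0.569
Iteration 2:
  α = (5 - (2.6)·-2.325 - (-2.9)·2.000 - (3)·-0.569) / (12.5) = 1.484
  β = (-9 - (1)·1.064 - (-2.4)·2.000 - (-2.6)·-0.569) / (8) = -0.843
  γ = (10 - (-3)·1.064 - (-1.5)·-2.325 - (1)·-0.569) / (7.5) = 1.370
  δ = (-3 - (1)·1.064 - (1)·-2.325 - (0.1)·2.000) / (5.1) = -0.380

1.370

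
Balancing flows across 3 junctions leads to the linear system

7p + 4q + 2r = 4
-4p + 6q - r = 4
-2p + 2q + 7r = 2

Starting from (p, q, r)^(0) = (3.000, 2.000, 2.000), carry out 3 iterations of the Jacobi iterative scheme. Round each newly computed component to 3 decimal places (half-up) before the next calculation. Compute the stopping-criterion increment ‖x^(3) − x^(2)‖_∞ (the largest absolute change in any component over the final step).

2.134

Iteration 1:
  p = (4 - (4)·2.000 - (2)·2.000) / (7) = -1.143
  q = (4 - (-4)·3.000 - (-1)·2.000) / (6) = 3.000
  r = (2 - (-2)·3.000 - (2)·2.000) / (7) = 0.571
Iteration 2:
  p = (4 - (4)·3.000 - (2)·0.571) / (7) = -1.306
  q = (4 - (-4)·-1.143 - (-1)·0.571) / (6) = 0.000
  r = (2 - (-2)·-1.143 - (2)·3.000) / (7) = -0.898
Iteration 3:
  p = (4 - (4)·0.000 - (2)·-0.898) / (7) = 0.828
  q = (4 - (-4)·-1.306 - (-1)·-0.898) / (6) = -0.354
  r = (2 - (-2)·-1.306 - (2)·0.000) / (7) = -0.087
Change: (2.134, -0.354, 0.811) → max |·| = 2.134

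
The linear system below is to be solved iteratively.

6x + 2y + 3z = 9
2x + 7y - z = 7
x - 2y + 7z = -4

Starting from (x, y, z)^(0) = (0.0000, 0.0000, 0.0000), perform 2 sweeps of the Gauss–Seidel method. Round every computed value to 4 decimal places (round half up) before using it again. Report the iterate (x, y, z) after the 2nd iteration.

Iteration 1:
  x = (9 - (2)·0.0000 - (3)·0.0000) / (6) = 1.5000
  y = (7 - (2)·1.5000 - (-1)·0.0000) / (7) = 0.5714
  z = (-4 - (1)·1.5000 - (-2)·0.5714) / (7) = -0.6225
Iteration 2:
  x = (9 - (2)·0.5714 - (3)·-0.6225) / (6) = 1.6208
  y = (7 - (2)·1.6208 - (-1)·-0.6225) / (7) = 0.4480
  z = (-4 - (1)·1.6208 - (-2)·0.4480) / (7) = -0.6750

(1.6208, 0.4480, -0.6750)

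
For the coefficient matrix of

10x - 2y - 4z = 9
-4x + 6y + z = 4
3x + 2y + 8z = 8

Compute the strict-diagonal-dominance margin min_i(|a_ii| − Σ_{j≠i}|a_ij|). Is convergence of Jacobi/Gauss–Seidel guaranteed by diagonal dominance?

1

row 1: |10| − (2+4) = 4
row 2: |6| − (4+1) = 1
row 3: |8| − (3+2) = 3
minimum over rows = 1 → strictly diagonally dominant (convergence guaranteed)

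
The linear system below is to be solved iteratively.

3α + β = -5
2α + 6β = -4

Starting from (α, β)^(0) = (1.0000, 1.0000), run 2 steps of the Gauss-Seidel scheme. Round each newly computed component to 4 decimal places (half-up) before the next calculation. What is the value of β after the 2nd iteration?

-0.1111

Iteration 1:
  α = (-5 - (1)·1.0000) / (3) = -2.0000
  β = (-4 - (2)·-2.0000) / (6) = 0.0000
Iteration 2:
  α = (-5 - (1)·0.0000) / (3) = -1.6667
  β = (-4 - (2)·-1.6667) / (6) = -0.1111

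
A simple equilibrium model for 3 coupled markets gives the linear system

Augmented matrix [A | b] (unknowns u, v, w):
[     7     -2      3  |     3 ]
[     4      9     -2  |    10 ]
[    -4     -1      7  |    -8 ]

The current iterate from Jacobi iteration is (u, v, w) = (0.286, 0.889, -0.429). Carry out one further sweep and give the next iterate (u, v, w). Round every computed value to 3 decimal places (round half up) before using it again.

(0.866, 0.889, -0.852)

One sweep:
  u = (3 - (-2)·0.889 - (3)·-0.429) / (7) = 0.866
  v = (10 - (4)·0.286 - (-2)·-0.429) / (9) = 0.889
  w = (-8 - (-4)·0.286 - (-1)·0.889) / (7) = -0.852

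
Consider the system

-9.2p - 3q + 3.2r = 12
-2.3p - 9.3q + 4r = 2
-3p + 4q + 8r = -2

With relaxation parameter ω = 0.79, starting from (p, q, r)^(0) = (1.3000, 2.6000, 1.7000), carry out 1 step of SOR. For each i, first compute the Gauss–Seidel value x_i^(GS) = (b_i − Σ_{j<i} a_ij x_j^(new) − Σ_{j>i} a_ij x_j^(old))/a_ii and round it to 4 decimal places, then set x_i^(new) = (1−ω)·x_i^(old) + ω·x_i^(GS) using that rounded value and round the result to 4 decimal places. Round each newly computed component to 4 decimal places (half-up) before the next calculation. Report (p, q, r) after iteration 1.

Iteration 1:
  p: GS value = (12 - (-3)·2.6000 - (3.2)·1.7000) / (-9.2) = -1.5609;  p ← (1−ω)·1.3000 + ω·-1.5609 = -0.9601
  q: GS value = (2 - (-2.3)·-0.9601 - (4)·1.7000) / (-9.3) = 0.7536;  q ← (1−ω)·2.6000 + ω·0.7536 = 1.1413
  r: GS value = (-2 - (-3)·-0.9601 - (4)·1.1413) / (8) = -1.1807;  r ← (1−ω)·1.7000 + ω·-1.1807 = -0.5758

(-0.9601, 1.1413, -0.5758)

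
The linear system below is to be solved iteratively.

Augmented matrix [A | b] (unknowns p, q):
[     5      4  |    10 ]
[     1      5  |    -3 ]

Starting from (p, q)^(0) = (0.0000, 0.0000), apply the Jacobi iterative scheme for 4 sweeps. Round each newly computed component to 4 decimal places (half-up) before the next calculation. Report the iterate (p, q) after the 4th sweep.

(2.8768, -1.1600)

Iteration 1:
  p = (10 - (4)·0.0000) / (5) = 2.0000
  q = (-3 - (1)·0.0000) / (5) = -0.6000
Iteration 2:
  p = (10 - (4)·-0.6000) / (5) = 2.4800
  q = (-3 - (1)·2.0000) / (5) = -1.0000
Iteration 3:
  p = (10 - (4)·-1.0000) / (5) = 2.8000
  q = (-3 - (1)·2.4800) / (5) = -1.0960
Iteration 4:
  p = (10 - (4)·-1.0960) / (5) = 2.8768
  q = (-3 - (1)·2.8000) / (5) = -1.1600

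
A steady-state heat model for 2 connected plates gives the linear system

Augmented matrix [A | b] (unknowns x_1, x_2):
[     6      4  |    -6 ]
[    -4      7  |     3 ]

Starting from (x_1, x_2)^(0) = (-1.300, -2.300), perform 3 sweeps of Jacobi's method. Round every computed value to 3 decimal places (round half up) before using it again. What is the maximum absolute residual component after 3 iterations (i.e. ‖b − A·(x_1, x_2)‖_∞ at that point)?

Iteration 1:
  x_1 = (-6 - (4)·-2.300) / (6) = 0.533
  x_2 = (3 - (-4)·-1.300) / (7) = -0.314
Iteration 2:
  x_1 = (-6 - (4)·-0.314) / (6) = -0.791
  x_2 = (3 - (-4)·0.533) / (7) = 0.733
Iteration 3:
  x_1 = (-6 - (4)·0.733) / (6) = -1.489
  x_2 = (3 - (-4)·-0.791) / (7) = -0.023
Residual b − A·x = (3.026, -2.795); ∞-norm = 3.026

3.026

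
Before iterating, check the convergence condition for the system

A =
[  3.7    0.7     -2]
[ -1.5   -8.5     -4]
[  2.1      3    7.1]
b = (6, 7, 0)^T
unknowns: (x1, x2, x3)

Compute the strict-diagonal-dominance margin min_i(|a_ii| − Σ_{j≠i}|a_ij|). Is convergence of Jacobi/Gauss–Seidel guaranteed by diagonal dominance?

1

row 1: |3.7| − (0.7+2) = 1
row 2: |-8.5| − (1.5+4) = 3
row 3: |7.1| − (2.1+3) = 2
minimum over rows = 1 → strictly diagonally dominant (convergence guaranteed)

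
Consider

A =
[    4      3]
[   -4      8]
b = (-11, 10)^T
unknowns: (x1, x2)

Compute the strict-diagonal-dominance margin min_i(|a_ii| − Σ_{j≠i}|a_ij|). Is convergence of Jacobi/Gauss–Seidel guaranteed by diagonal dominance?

row 1: |4| − (3) = 1
row 2: |8| − (4) = 4
minimum over rows = 1 → strictly diagonally dominant (convergence guaranteed)

1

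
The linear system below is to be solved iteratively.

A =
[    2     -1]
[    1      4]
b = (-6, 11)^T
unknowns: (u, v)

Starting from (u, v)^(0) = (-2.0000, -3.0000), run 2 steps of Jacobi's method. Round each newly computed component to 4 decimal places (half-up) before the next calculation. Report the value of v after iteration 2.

Iteration 1:
  u = (-6 - (-1)·-3.0000) / (2) = -4.5000
  v = (11 - (1)·-2.0000) / (4) = 3.2500
Iteration 2:
  u = (-6 - (-1)·3.2500) / (2) = -1.3750
  v = (11 - (1)·-4.5000) / (4) = 3.8750

3.8750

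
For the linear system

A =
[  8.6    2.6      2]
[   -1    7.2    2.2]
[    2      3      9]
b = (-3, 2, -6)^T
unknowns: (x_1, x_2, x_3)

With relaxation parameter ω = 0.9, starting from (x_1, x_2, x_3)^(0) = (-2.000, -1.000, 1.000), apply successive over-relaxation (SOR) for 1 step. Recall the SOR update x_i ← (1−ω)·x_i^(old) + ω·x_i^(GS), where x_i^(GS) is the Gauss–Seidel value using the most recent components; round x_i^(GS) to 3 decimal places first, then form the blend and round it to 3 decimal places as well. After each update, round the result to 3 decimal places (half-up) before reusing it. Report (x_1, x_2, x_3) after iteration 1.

Iteration 1:
  x_1: GS value = (-3 - (2.6)·-1.000 - (2)·1.000) / (8.6) = -0.279;  x_1 ← (1−ω)·-2.000 + ω·-0.279 = -0.451
  x_2: GS value = (2 - (-1)·-0.451 - (2.2)·1.000) / (7.2) = -0.090;  x_2 ← (1−ω)·-1.000 + ω·-0.090 = -0.181
  x_3: GS value = (-6 - (2)·-0.451 - (3)·-0.181) / (9) = -0.506;  x_3 ← (1−ω)·1.000 + ω·-0.506 = -0.355

(-0.451, -0.181, -0.355)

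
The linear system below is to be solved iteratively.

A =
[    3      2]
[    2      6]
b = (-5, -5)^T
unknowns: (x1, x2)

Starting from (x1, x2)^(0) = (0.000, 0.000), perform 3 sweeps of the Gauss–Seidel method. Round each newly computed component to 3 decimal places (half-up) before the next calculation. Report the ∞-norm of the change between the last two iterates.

0.041

Iteration 1:
  x1 = (-5 - (2)·0.000) / (3) = -1.667
  x2 = (-5 - (2)·-1.667) / (6) = -0.278
Iteration 2:
  x1 = (-5 - (2)·-0.278) / (3) = -1.481
  x2 = (-5 - (2)·-1.481) / (6) = -0.340
Iteration 3:
  x1 = (-5 - (2)·-0.340) / (3) = -1.440
  x2 = (-5 - (2)·-1.440) / (6) = -0.353
Change: (0.041, -0.013) → max |·| = 0.041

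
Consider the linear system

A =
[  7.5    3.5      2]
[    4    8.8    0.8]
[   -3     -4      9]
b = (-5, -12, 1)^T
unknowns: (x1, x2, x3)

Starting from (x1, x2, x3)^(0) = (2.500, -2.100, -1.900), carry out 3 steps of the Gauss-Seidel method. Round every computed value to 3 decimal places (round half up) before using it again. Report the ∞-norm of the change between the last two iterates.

Iteration 1:
  x1 = (-5 - (3.5)·-2.100 - (2)·-1.900) / (7.5) = 0.820
  x2 = (-12 - (4)·0.820 - (0.8)·-1.900) / (8.8) = -1.564
  x3 = (1 - (-3)·0.820 - (-4)·-1.564) / (9) = -0.311
Iteration 2:
  x1 = (-5 - (3.5)·-1.564 - (2)·-0.311) / (7.5) = 0.146
  x2 = (-12 - (4)·0.146 - (0.8)·-0.311) / (8.8) = -1.402
  x3 = (1 - (-3)·0.146 - (-4)·-1.402) / (9) = -0.463
Iteration 3:
  x1 = (-5 - (3.5)·-1.402 - (2)·-0.463) / (7.5) = 0.111
  x2 = (-12 - (4)·0.111 - (0.8)·-0.463) / (8.8) = -1.372
  x3 = (1 - (-3)·0.111 - (-4)·-1.372) / (9) = -0.462
Change: (-0.035, 0.030, 0.001) → max |·| = 0.035

0.035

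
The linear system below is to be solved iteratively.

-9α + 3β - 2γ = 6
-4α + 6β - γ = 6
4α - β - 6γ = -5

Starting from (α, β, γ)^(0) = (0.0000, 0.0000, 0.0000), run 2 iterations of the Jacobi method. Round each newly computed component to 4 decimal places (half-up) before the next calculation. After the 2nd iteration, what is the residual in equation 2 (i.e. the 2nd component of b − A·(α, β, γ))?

-0.0182

Iteration 1:
  α = (6 - (3)·0.0000 - (-2)·0.0000) / (-9) = -0.6667
  β = (6 - (-4)·0.0000 - (-1)·0.0000) / (6) = 1.0000
  γ = (-5 - (4)·0.0000 - (-1)·0.0000) / (-6) = 0.8333
Iteration 2:
  α = (6 - (3)·1.0000 - (-2)·0.8333) / (-9) = -0.5185
  β = (6 - (-4)·-0.6667 - (-1)·0.8333) / (6) = 0.6944
  γ = (-5 - (4)·-0.6667 - (-1)·1.0000) / (-6) = 0.2222
Residual b − A·x = (-0.3053, -0.0182, -0.8984)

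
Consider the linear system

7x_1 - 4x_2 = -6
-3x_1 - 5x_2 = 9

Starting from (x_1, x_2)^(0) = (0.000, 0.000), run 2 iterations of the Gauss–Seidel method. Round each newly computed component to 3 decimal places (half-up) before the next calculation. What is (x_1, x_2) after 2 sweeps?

Iteration 1:
  x_1 = (-6 - (-4)·0.000) / (7) = -0.857
  x_2 = (9 - (-3)·-0.857) / (-5) = -1.286
Iteration 2:
  x_1 = (-6 - (-4)·-1.286) / (7) = -1.592
  x_2 = (9 - (-3)·-1.592) / (-5) = -0.845

(-1.592, -0.845)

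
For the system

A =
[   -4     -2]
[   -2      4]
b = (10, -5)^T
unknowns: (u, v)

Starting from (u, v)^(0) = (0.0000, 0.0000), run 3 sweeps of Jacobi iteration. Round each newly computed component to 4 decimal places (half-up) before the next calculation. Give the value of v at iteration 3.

Iteration 1:
  u = (10 - (-2)·0.0000) / (-4) = -2.5000
  v = (-5 - (-2)·0.0000) / (4) = -1.2500
Iteration 2:
  u = (10 - (-2)·-1.2500) / (-4) = -1.8750
  v = (-5 - (-2)·-2.5000) / (4) = -2.5000
Iteration 3:
  u = (10 - (-2)·-2.5000) / (-4) = -1.2500
  v = (-5 - (-2)·-1.8750) / (4) = -2.1875

-2.1875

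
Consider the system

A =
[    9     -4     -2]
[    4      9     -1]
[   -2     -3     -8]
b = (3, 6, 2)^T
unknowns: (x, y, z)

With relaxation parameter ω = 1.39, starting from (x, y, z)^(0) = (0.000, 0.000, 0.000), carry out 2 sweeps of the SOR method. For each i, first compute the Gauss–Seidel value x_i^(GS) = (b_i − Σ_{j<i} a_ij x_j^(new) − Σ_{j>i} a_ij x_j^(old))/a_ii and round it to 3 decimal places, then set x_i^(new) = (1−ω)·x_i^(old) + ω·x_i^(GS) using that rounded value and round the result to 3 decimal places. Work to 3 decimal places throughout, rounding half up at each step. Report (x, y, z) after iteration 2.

(0.419, 0.288, -0.315)

Iteration 1:
  x: GS value = (3 - (-4)·0.000 - (-2)·0.000) / (9) = 0.333;  x ← (1−ω)·0.000 + ω·0.333 = 0.463
  y: GS value = (6 - (4)·0.463 - (-1)·0.000) / (9) = 0.461;  y ← (1−ω)·0.000 + ω·0.461 = 0.641
  z: GS value = (2 - (-2)·0.463 - (-3)·0.641) / (-8) = -0.606;  z ← (1−ω)·0.000 + ω·-0.606 = -0.842
Iteration 2:
  x: GS value = (3 - (-4)·0.641 - (-2)·-0.842) / (9) = 0.431;  x ← (1−ω)·0.463 + ω·0.431 = 0.419
  y: GS value = (6 - (4)·0.419 - (-1)·-0.842) / (9) = 0.387;  y ← (1−ω)·0.641 + ω·0.387 = 0.288
  z: GS value = (2 - (-2)·0.419 - (-3)·0.288) / (-8) = -0.463;  z ← (1−ω)·-0.842 + ω·-0.463 = -0.315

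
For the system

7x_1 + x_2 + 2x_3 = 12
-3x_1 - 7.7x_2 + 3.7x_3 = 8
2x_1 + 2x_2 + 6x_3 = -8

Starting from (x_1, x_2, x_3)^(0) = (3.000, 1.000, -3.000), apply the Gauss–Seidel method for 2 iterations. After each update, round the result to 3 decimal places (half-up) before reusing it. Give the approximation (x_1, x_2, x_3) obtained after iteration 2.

(2.490, -2.490, -1.333)

Iteration 1:
  x_1 = (12 - (1)·1.000 - (2)·-3.000) / (7) = 2.429
  x_2 = (8 - (-3)·2.429 - (3.7)·-3.000) / (-7.7) = -3.427
  x_3 = (-8 - (2)·2.429 - (2)·-3.427) / (6) = -1.001
Iteration 2:
  x_1 = (12 - (1)·-3.427 - (2)·-1.001) / (7) = 2.490
  x_2 = (8 - (-3)·2.490 - (3.7)·-1.001) / (-7.7) = -2.490
  x_3 = (-8 - (2)·2.490 - (2)·-2.490) / (6) = -1.333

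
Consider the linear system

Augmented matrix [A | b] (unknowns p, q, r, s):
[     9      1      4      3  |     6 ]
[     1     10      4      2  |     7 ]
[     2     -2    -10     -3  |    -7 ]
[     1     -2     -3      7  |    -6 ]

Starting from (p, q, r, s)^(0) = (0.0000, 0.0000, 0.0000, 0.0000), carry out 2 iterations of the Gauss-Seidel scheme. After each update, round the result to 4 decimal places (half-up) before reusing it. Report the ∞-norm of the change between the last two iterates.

0.2283

Iteration 1:
  p = (6 - (1)·0.0000 - (4)·0.0000 - (3)·0.0000) / (9) = 0.6667
  q = (7 - (1)·0.6667 - (4)·0.0000 - (2)·0.0000) / (10) = 0.6333
  r = (-7 - (2)·0.6667 - (-2)·0.6333 - (-3)·0.0000) / (-10) = 0.7067
  s = (-6 - (1)·0.6667 - (-2)·0.6333 - (-3)·0.7067) / (7) = -0.4686
Iteration 2:
  p = (6 - (1)·0.6333 - (4)·0.7067 - (3)·-0.4686) / (9) = 0.4384
  q = (7 - (1)·0.4384 - (4)·0.7067 - (2)·-0.4686) / (10) = 0.4672
  r = (-7 - (2)·0.4384 - (-2)·0.4672 - (-3)·-0.4686) / (-10) = 0.8348
  s = (-6 - (1)·0.4384 - (-2)·0.4672 - (-3)·0.8348) / (7) = -0.4285
Change: (-0.2283, -0.1661, 0.1281, 0.0401) → max |·| = 0.2283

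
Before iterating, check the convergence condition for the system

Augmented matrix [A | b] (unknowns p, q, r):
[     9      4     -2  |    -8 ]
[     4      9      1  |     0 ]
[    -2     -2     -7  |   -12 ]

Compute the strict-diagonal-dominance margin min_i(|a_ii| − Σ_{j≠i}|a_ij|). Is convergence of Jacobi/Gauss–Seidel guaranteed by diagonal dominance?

3

row 1: |9| − (4+2) = 3
row 2: |9| − (4+1) = 4
row 3: |-7| − (2+2) = 3
minimum over rows = 3 → strictly diagonally dominant (convergence guaranteed)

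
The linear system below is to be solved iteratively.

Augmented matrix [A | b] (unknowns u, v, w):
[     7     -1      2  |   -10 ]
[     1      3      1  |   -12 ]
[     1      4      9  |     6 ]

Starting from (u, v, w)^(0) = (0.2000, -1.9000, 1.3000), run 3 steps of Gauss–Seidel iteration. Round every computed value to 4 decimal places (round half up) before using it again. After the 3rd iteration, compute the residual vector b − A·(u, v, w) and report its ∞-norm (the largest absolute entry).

Iteration 1:
  u = (-10 - (-1)·-1.9000 - (2)·1.3000) / (7) = -2.0714
  v = (-12 - (1)·-2.0714 - (1)·1.3000) / (3) = -3.7429
  w = (6 - (1)·-2.0714 - (4)·-3.7429) / (9) = 2.5603
Iteration 2:
  u = (-10 - (-1)·-3.7429 - (2)·2.5603) / (7) = -2.6948
  v = (-12 - (1)·-2.6948 - (1)·2.5603) / (3) = -3.9552
  w = (6 - (1)·-2.6948 - (4)·-3.9552) / (9) = 2.7240
Iteration 3:
  u = (-10 - (-1)·-3.9552 - (2)·2.7240) / (7) = -2.7719
  v = (-12 - (1)·-2.7719 - (1)·2.7240) / (3) = -3.9840
  w = (6 - (1)·-2.7719 - (4)·-3.9840) / (9) = 2.7453
Residual b − A·x = (-0.0713, -0.0214, 0.0002); ∞-norm = 0.0713

0.0713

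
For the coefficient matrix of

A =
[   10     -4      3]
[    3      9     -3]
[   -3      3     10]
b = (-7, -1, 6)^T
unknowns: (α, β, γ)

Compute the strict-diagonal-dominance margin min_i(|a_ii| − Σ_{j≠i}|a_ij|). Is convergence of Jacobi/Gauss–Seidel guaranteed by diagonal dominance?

3

row 1: |10| − (4+3) = 3
row 2: |9| − (3+3) = 3
row 3: |10| − (3+3) = 4
minimum over rows = 3 → strictly diagonally dominant (convergence guaranteed)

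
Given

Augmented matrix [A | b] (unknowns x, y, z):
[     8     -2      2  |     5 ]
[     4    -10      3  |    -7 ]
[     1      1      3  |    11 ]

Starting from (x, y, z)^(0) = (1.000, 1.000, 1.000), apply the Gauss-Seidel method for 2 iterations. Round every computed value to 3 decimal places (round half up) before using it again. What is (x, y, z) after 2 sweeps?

(0.177, 1.683, 3.047)

Iteration 1:
  x = (5 - (-2)·1.000 - (2)·1.000) / (8) = 0.625
  y = (-7 - (4)·0.625 - (3)·1.000) / (-10) = 1.250
  z = (11 - (1)·0.625 - (1)·1.250) / (3) = 3.042
Iteration 2:
  x = (5 - (-2)·1.250 - (2)·3.042) / (8) = 0.177
  y = (-7 - (4)·0.177 - (3)·3.042) / (-10) = 1.683
  z = (11 - (1)·0.177 - (1)·1.683) / (3) = 3.047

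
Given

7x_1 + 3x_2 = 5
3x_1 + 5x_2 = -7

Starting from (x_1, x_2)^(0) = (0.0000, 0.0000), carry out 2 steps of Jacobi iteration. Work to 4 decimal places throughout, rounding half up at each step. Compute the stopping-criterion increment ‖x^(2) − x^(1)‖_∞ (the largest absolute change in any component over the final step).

0.6000

Iteration 1:
  x_1 = (5 - (3)·0.0000) / (7) = 0.7143
  x_2 = (-7 - (3)·0.0000) / (5) = -1.4000
Iteration 2:
  x_1 = (5 - (3)·-1.4000) / (7) = 1.3143
  x_2 = (-7 - (3)·0.7143) / (5) = -1.8286
Change: (0.6000, -0.4286) → max |·| = 0.6000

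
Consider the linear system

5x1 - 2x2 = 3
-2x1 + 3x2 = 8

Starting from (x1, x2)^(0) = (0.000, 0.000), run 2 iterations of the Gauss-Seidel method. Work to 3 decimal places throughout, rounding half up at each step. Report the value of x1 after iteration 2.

1.827

Iteration 1:
  x1 = (3 - (-2)·0.000) / (5) = 0.600
  x2 = (8 - (-2)·0.600) / (3) = 3.067
Iteration 2:
  x1 = (3 - (-2)·3.067) / (5) = 1.827
  x2 = (8 - (-2)·1.827) / (3) = 3.885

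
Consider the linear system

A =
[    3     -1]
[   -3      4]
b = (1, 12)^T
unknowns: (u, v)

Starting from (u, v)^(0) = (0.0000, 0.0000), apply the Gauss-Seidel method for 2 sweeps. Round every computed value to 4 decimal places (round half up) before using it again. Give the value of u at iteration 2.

1.4167

Iteration 1:
  u = (1 - (-1)·0.0000) / (3) = 0.3333
  v = (12 - (-3)·0.3333) / (4) = 3.2500
Iteration 2:
  u = (1 - (-1)·3.2500) / (3) = 1.4167
  v = (12 - (-3)·1.4167) / (4) = 4.0625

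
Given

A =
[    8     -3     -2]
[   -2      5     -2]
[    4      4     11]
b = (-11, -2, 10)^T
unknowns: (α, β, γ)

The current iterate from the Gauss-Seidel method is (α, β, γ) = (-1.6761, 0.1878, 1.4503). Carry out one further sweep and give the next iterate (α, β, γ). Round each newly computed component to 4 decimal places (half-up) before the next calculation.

One sweep:
  α = (-11 - (-3)·0.1878 - (-2)·1.4503) / (8) = -0.9420
  β = (-2 - (-2)·-0.9420 - (-2)·1.4503) / (5) = -0.1967
  γ = (10 - (4)·-0.9420 - (4)·-0.1967) / (11) = 1.3232

(-0.9420, -0.1967, 1.3232)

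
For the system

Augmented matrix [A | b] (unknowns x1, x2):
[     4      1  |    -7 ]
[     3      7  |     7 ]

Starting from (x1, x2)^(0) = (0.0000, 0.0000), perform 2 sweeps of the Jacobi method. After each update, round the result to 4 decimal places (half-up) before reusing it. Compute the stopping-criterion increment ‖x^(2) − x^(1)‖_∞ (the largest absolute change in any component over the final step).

0.7500

Iteration 1:
  x1 = (-7 - (1)·0.0000) / (4) = -1.7500
  x2 = (7 - (3)·0.0000) / (7) = 1.0000
Iteration 2:
  x1 = (-7 - (1)·1.0000) / (4) = -2.0000
  x2 = (7 - (3)·-1.7500) / (7) = 1.7500
Change: (-0.2500, 0.7500) → max |·| = 0.7500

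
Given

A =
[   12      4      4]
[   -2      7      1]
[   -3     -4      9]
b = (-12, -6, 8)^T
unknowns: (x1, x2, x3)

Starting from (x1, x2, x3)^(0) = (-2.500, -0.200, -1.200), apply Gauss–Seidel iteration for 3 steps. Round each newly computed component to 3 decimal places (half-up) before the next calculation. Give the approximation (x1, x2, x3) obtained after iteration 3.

Iteration 1:
  x1 = (-12 - (4)·-0.200 - (4)·-1.200) / (12) = -0.533
  x2 = (-6 - (-2)·-0.533 - (1)·-1.200) / (7) = -0.838
  x3 = (8 - (-3)·-0.533 - (-4)·-0.838) / (9) = 0.339
Iteration 2:
  x1 = (-12 - (4)·-0.838 - (4)·0.339) / (12) = -0.834
  x2 = (-6 - (-2)·-0.834 - (1)·0.339) / (7) = -1.144
  x3 = (8 - (-3)·-0.834 - (-4)·-1.144) / (9) = 0.102
Iteration 3:
  x1 = (-12 - (4)·-1.144 - (4)·0.102) / (12) = -0.653
  x2 = (-6 - (-2)·-0.653 - (1)·0.102) / (7) = -1.058
  x3 = (8 - (-3)·-0.653 - (-4)·-1.058) / (9) = 0.201

(-0.653, -1.058, 0.201)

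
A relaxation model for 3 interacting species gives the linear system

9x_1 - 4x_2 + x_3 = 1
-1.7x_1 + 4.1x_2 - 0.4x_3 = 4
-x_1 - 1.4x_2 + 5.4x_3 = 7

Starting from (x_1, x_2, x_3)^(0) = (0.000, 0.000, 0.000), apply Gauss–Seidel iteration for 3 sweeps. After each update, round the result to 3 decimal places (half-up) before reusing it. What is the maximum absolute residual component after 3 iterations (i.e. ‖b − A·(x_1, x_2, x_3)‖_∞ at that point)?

0.187

Iteration 1:
  x_1 = (1 - (-4)·0.000 - (1)·0.000) / (9) = 0.111
  x_2 = (4 - (-1.7)·0.111 - (-0.4)·0.000) / (4.1) = 1.022
  x_3 = (7 - (-1)·0.111 - (-1.4)·1.022) / (5.4) = 1.582
Iteration 2:
  x_1 = (1 - (-4)·1.022 - (1)·1.582) / (9) = 0.390
  x_2 = (4 - (-1.7)·0.390 - (-0.4)·1.582) / (4.1) = 1.292
  x_3 = (7 - (-1)·0.390 - (-1.4)·1.292) / (5.4) = 1.703
Iteration 3:
  x_1 = (1 - (-4)·1.292 - (1)·1.703) / (9) = 0.496
  x_2 = (4 - (-1.7)·0.496 - (-0.4)·1.703) / (4.1) = 1.347
  x_3 = (7 - (-1)·0.496 - (-1.4)·1.347) / (5.4) = 1.737
Residual b − A·x = (0.187, 0.015, 0.002); ∞-norm = 0.187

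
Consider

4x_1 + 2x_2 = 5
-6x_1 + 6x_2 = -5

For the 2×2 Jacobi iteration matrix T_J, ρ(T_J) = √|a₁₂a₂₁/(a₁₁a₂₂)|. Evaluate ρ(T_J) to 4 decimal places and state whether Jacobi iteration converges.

0.7071

a₁₂a₂₁/(a₁₁a₂₂) = (2)·(-6) / ((4)·(6)) = -0.500000
ρ = √|-0.500000| = √0.500000 = 0.7071
ρ < 1, so Jacobi converges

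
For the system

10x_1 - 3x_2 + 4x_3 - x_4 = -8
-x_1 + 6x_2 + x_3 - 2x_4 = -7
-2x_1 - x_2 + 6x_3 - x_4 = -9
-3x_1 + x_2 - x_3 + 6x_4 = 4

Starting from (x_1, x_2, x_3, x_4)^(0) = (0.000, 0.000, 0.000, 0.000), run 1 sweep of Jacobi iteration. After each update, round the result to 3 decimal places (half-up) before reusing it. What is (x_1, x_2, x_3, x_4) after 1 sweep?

(-0.800, -1.167, -1.500, 0.667)

Iteration 1:
  x_1 = (-8 - (-3)·0.000 - (4)·0.000 - (-1)·0.000) / (10) = -0.800
  x_2 = (-7 - (-1)·0.000 - (1)·0.000 - (-2)·0.000) / (6) = -1.167
  x_3 = (-9 - (-2)·0.000 - (-1)·0.000 - (-1)·0.000) / (6) = -1.500
  x_4 = (4 - (-3)·0.000 - (1)·0.000 - (-1)·0.000) / (6) = 0.667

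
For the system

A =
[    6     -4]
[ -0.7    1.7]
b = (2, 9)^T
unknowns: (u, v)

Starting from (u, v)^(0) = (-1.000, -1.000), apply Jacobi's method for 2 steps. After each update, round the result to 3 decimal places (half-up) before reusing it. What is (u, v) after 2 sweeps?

Iteration 1:
  u = (2 - (-4)·-1.000) / (6) = -0.333
  v = (9 - (-0.7)·-1.000) / (1.7) = 4.882
Iteration 2:
  u = (2 - (-4)·4.882) / (6) = 3.588
  v = (9 - (-0.7)·-0.333) / (1.7) = 5.157

(3.588, 5.157)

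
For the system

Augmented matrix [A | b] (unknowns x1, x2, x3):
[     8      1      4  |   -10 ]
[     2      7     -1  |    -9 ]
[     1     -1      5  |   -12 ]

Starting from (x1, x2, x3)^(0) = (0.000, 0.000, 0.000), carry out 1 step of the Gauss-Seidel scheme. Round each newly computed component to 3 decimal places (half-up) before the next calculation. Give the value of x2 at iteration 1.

-0.929

Iteration 1:
  x1 = (-10 - (1)·0.000 - (4)·0.000) / (8) = -1.250
  x2 = (-9 - (2)·-1.250 - (-1)·0.000) / (7) = -0.929
  x3 = (-12 - (1)·-1.250 - (-1)·-0.929) / (5) = -2.336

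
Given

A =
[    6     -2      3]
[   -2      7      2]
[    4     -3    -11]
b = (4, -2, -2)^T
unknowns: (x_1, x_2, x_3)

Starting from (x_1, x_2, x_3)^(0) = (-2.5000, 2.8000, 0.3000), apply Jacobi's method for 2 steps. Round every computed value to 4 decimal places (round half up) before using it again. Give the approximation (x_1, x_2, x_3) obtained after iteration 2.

(1.0502, 0.5545, 1.0052)

Iteration 1:
  x_1 = (4 - (-2)·2.8000 - (3)·0.3000) / (6) = 1.4500
  x_2 = (-2 - (-2)·-2.5000 - (2)·0.3000) / (7) = -1.0857
  x_3 = (-2 - (4)·-2.5000 - (-3)·2.8000) / (-11) = -1.4909
Iteration 2:
  x_1 = (4 - (-2)·-1.0857 - (3)·-1.4909) / (6) = 1.0502
  x_2 = (-2 - (-2)·1.4500 - (2)·-1.4909) / (7) = 0.5545
  x_3 = (-2 - (4)·1.4500 - (-3)·-1.0857) / (-11) = 1.0052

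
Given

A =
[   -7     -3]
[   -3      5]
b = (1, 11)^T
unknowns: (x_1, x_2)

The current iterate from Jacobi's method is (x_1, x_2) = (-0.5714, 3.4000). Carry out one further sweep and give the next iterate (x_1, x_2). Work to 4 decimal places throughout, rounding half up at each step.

(-1.6000, 1.8572)

One sweep:
  x_1 = (1 - (-3)·3.4000) / (-7) = -1.6000
  x_2 = (11 - (-3)·-0.5714) / (5) = 1.8572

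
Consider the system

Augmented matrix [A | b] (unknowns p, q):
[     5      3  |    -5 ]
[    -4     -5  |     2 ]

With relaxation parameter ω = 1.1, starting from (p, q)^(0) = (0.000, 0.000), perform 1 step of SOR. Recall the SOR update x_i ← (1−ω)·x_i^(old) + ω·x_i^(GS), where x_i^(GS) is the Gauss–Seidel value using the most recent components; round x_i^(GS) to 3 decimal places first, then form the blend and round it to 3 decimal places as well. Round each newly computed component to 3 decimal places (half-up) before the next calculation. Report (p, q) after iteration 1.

(-1.100, 0.528)

Iteration 1:
  p: GS value = (-5 - (3)·0.000) / (5) = -1.000;  p ← (1−ω)·0.000 + ω·-1.000 = -1.100
  q: GS value = (2 - (-4)·-1.100) / (-5) = 0.480;  q ← (1−ω)·0.000 + ω·0.480 = 0.528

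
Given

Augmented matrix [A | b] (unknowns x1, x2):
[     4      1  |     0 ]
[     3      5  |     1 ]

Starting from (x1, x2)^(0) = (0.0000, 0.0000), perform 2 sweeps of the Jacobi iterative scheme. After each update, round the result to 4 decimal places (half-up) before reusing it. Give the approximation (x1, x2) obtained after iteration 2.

(-0.0500, 0.2000)

Iteration 1:
  x1 = (0 - (1)·0.0000) / (4) = 0.0000
  x2 = (1 - (3)·0.0000) / (5) = 0.2000
Iteration 2:
  x1 = (0 - (1)·0.2000) / (4) = -0.0500
  x2 = (1 - (3)·0.0000) / (5) = 0.2000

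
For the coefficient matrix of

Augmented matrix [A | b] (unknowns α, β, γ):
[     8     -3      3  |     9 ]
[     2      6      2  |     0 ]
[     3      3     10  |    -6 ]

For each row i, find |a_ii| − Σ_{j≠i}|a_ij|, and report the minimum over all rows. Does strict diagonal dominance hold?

row 1: |8| − (3+3) = 2
row 2: |6| − (2+2) = 2
row 3: |10| − (3+3) = 4
minimum over rows = 2 → strictly diagonally dominant (convergence guaranteed)

2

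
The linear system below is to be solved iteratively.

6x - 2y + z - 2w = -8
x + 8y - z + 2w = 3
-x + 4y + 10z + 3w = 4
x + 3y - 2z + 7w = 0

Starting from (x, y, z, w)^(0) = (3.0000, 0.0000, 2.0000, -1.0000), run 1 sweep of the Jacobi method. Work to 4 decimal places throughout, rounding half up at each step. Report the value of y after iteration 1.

Iteration 1:
  x = (-8 - (-2)·0.0000 - (1)·2.0000 - (-2)·-1.0000) / (6) = -2.0000
  y = (3 - (1)·3.0000 - (-1)·2.0000 - (2)·-1.0000) / (8) = 0.5000
  z = (4 - (-1)·3.0000 - (4)·0.0000 - (3)·-1.0000) / (10) = 1.0000
  w = (0 - (1)·3.0000 - (3)·0.0000 - (-2)·2.0000) / (7) = 0.1429

0.5000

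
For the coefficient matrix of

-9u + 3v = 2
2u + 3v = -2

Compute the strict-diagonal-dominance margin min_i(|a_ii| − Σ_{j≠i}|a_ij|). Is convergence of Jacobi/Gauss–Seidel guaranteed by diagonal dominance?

1

row 1: |-9| − (3) = 6
row 2: |3| − (2) = 1
minimum over rows = 1 → strictly diagonally dominant (convergence guaranteed)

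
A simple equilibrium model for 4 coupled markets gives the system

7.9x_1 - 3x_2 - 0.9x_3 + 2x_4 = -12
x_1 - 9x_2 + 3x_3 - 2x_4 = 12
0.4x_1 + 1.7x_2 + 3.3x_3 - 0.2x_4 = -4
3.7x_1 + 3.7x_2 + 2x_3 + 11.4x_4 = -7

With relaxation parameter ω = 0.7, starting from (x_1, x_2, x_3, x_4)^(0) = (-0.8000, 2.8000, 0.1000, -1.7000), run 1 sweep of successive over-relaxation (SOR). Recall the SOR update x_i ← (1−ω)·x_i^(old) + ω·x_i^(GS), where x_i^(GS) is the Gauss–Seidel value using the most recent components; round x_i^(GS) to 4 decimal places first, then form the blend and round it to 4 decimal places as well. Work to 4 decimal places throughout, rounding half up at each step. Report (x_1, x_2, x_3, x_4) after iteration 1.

Iteration 1:
  x_1: GS value = (-12 - (-3)·2.8000 - (-0.9)·0.1000 - (2)·-1.7000) / (7.9) = -0.0139;  x_1 ← (1−ω)·-0.8000 + ω·-0.0139 = -0.2497
  x_2: GS value = (12 - (1)·-0.2497 - (3)·0.1000 - (-2)·-1.7000) / (-9) = -0.9500;  x_2 ← (1−ω)·2.8000 + ω·-0.9500 = 0.1750
  x_3: GS value = (-4 - (0.4)·-0.2497 - (1.7)·0.1750 - (-0.2)·-1.7000) / (3.3) = -1.3750;  x_3 ← (1−ω)·0.1000 + ω·-1.3750 = -0.9325
  x_4: GS value = (-7 - (3.7)·-0.2497 - (3.7)·0.1750 - (2)·-0.9325) / (11.4) = -0.4262;  x_4 ← (1−ω)·-1.7000 + ω·-0.4262 = -0.8083

(-0.2497, 0.1750, -0.9325, -0.8083)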